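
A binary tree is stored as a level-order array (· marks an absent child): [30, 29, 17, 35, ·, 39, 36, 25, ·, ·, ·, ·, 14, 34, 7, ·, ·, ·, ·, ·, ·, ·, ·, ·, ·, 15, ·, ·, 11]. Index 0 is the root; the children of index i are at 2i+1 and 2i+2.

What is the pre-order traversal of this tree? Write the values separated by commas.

30, 29, 35, 25, 17, 39, 14, 15, 36, 34, 11, 7

Pre-order visits the node, then its left subtree, then its right subtree.
Visit 30.
At 30: go left to 29.
  Visit 29.
  At 29: go left to 35.
    Visit 35.
    At 35: go left to 25.
      25 is a leaf — visit 25.
    At 35: no right child.
  At 29: no right child.
At 30: go right to 17.
  Visit 17.
  At 17: go left to 39.
    Visit 39.
    At 39: no left child.
    At 39: go right to 14.
      Visit 14.
      At 14: go left to 15.
        15 is a leaf — visit 15.
      At 14: no right child.
  At 17: go right to 36.
    Visit 36.
    At 36: go left to 34.
      Visit 34.
      At 34: no left child.
      At 34: go right to 11.
        11 is a leaf — visit 11.
    At 36: go right to 7.
      7 is a leaf — visit 7.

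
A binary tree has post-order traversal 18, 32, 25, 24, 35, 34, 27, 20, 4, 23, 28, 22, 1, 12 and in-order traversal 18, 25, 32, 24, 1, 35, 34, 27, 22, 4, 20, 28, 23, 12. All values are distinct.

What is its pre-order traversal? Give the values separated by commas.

12, 1, 24, 25, 18, 32, 22, 27, 34, 35, 28, 4, 20, 23

The last element of post-order is the root; it splits in-order into left and right subtrees.
Root 12: left subtree has 13 nodes {18, 25, 32, 24, 1, 35, 34, 27, 22, 4, 20, 28, 23}, right has 0 { }.
  Root 1: left subtree has 4 nodes {18, 25, 32, 24}, right has 8 {35, 34, 27, 22, 4, 20, 28, 23}.
    Root 24: left subtree has 3 nodes {18, 25, 32}, right has 0 { }.
      Root 25: left subtree has 1 node {18}, right has 1 {32}.
    Root 22: left subtree has 3 nodes {35, 34, 27}, right has 4 {4, 20, 28, 23}.
      Root 27: left subtree has 2 nodes {35, 34}, right has 0 { }.
        Root 34: left subtree has 1 node {35}, right has 0 { }.
      Root 28: left subtree has 2 nodes {4, 20}, right has 1 {23}.
        Root 4: left subtree has 0 nodes { }, right has 1 {20}.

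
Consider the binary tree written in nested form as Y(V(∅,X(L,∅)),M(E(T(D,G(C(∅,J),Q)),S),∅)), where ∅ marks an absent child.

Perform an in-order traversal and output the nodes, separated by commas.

In-order visits the left subtree, then the node, then the right subtree.
At Y: go left to V.
  At V: no left child.
  Visit V.
  At V: go right to X.
    At X: go left to L.
      L is a leaf — visit L.
    Visit X.
    At X: no right child.
Visit Y.
At Y: go right to M.
  At M: go left to E.
    At E: go left to T.
      At T: go left to D.
        D is a leaf — visit D.
      Visit T.
      At T: go right to G.
        At G: go left to C.
          At C: no left child.
          Visit C.
          At C: go right to J.
            J is a leaf — visit J.
        Visit G.
        At G: go right to Q.
          Q is a leaf — visit Q.
    Visit E.
    At E: go right to S.
      S is a leaf — visit S.
  Visit M.
  At M: no right child.

V, L, X, Y, D, T, C, J, G, Q, E, S, M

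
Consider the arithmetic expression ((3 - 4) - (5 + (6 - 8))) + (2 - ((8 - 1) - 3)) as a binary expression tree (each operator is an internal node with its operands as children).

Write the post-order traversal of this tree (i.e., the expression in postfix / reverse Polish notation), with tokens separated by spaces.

Post-order on an expression tree gives postfix notation: for each operator, emit left operand, right operand, then the operator.

3 4 - 5 6 8 - + - 2 8 1 - 3 - - +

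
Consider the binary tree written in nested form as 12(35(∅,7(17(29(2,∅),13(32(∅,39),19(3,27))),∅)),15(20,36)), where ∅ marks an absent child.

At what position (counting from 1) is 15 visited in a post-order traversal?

Post-order visits the left subtree, then the right subtree, then the node.
At 12: go left to 35.
  At 35: no left child.
  At 35: go right to 7.
    At 7: go left to 17.
      At 17: go left to 29.
        At 29: go left to 2.
          2 is a leaf — visit 2.
        At 29: no right child.
        Visit 29.
      At 17: go right to 13.
        At 13: go left to 32.
          At 32: no left child.
          At 32: go right to 39.
            39 is a leaf — visit 39.
          Visit 32.
        At 13: go right to 19.
          At 19: go left to 3.
            3 is a leaf — visit 3.
          At 19: go right to 27.
            27 is a leaf — visit 27.
          Visit 19.
        Visit 13.
      Visit 17.
    At 7: no right child.
    Visit 7.
  Visit 35.
At 12: go right to 15.
  At 15: go left to 20.
    20 is a leaf — visit 20.
  At 15: go right to 36.
    36 is a leaf — visit 36.
  Visit 15.
Visit 12.
Full post-order sequence: 2, 29, 39, 32, 3, 27, 19, 13, 17, 7, 35, 20, 36, 15, 12.

14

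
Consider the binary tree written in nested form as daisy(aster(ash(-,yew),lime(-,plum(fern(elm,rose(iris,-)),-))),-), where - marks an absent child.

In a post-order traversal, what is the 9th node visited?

Post-order visits the left subtree, then the right subtree, then the node.
At daisy: go left to aster.
  At aster: go left to ash.
    At ash: no left child.
    At ash: go right to yew.
      yew is a leaf — visit yew.
    Visit ash.
  At aster: go right to lime.
    At lime: no left child.
    At lime: go right to plum.
      At plum: go left to fern.
        At fern: go left to elm.
          elm is a leaf — visit elm.
        At fern: go right to rose.
          At rose: go left to iris.
            iris is a leaf — visit iris.
          At rose: no right child.
          Visit rose.
        Visit fern.
      At plum: no right child.
      Visit plum.
    Visit lime.
  Visit aster.
At daisy: no right child.
Visit daisy.
Full post-order sequence: yew, ash, elm, iris, rose, fern, plum, lime, aster, daisy.

aster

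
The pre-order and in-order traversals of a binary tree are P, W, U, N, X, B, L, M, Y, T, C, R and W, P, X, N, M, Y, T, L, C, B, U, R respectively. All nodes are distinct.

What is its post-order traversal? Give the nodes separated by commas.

W, X, T, Y, M, C, L, B, N, R, U, P

The first element of pre-order is the root; it splits in-order into left and right subtrees.
Root P: left subtree has 1 node {W}, right has 10 {X, N, M, Y, T, L, C, B, U, R}.
  Root U: left subtree has 8 nodes {X, N, M, Y, T, L, C, B}, right has 1 {R}.
    Root N: left subtree has 1 node {X}, right has 6 {M, Y, T, L, C, B}.
      Root B: left subtree has 5 nodes {M, Y, T, L, C}, right has 0 { }.
        Root L: left subtree has 3 nodes {M, Y, T}, right has 1 {C}.
          Root M: left subtree has 0 nodes { }, right has 2 {Y, T}.
            Root Y: left subtree has 0 nodes { }, right has 1 {T}.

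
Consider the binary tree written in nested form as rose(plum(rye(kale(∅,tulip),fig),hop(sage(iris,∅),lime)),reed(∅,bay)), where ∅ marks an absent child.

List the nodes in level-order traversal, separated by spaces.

rose plum reed rye hop bay kale fig sage lime tulip iris

Level-order visits nodes level by level from the root, left to right within each level.
Level 0: rose
Level 1: plum, reed
Level 2: rye, hop, bay
Level 3: kale, fig, sage, lime
Level 4: tulip, iris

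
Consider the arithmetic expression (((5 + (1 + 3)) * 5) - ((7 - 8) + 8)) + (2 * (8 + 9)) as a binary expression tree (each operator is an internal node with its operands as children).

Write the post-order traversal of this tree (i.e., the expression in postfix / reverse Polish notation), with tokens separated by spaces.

Post-order on an expression tree gives postfix notation: for each operator, emit left operand, right operand, then the operator.

5 1 3 + + 5 * 7 8 - 8 + - 2 8 9 + * +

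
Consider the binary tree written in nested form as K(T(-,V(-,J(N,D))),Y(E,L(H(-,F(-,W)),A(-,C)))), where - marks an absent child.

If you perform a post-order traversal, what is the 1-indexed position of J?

Post-order visits the left subtree, then the right subtree, then the node.
At K: go left to T.
  At T: no left child.
  At T: go right to V.
    At V: no left child.
    At V: go right to J.
      At J: go left to N.
        N is a leaf — visit N.
      At J: go right to D.
        D is a leaf — visit D.
      Visit J.
    Visit V.
  Visit T.
At K: go right to Y.
  At Y: go left to E.
    E is a leaf — visit E.
  At Y: go right to L.
    At L: go left to H.
      At H: no left child.
      At H: go right to F.
        At F: no left child.
        At F: go right to W.
          W is a leaf — visit W.
        Visit F.
      Visit H.
    At L: go right to A.
      At A: no left child.
      At A: go right to C.
        C is a leaf — visit C.
      Visit A.
    Visit L.
  Visit Y.
Visit K.
Full post-order sequence: N, D, J, V, T, E, W, F, H, C, A, L, Y, K.

3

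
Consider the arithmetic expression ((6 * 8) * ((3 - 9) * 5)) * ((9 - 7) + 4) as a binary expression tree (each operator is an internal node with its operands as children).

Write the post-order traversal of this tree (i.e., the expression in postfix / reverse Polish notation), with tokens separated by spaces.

Post-order on an expression tree gives postfix notation: for each operator, emit left operand, right operand, then the operator.

6 8 * 3 9 - 5 * * 9 7 - 4 + *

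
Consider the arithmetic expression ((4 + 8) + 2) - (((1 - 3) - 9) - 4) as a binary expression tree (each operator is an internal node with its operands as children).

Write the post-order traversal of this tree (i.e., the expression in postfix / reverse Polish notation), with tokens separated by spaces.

Post-order on an expression tree gives postfix notation: for each operator, emit left operand, right operand, then the operator.

4 8 + 2 + 1 3 - 9 - 4 - -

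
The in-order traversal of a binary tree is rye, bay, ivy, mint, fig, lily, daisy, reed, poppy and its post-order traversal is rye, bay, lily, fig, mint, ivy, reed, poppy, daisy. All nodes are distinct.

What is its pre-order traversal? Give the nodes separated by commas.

daisy, ivy, bay, rye, mint, fig, lily, poppy, reed

The last element of post-order is the root; it splits in-order into left and right subtrees.
Root daisy: left subtree has 6 nodes {rye, bay, ivy, mint, fig, lily}, right has 2 {reed, poppy}.
  Root ivy: left subtree has 2 nodes {rye, bay}, right has 3 {mint, fig, lily}.
    Root bay: left subtree has 1 node {rye}, right has 0 { }.
    Root mint: left subtree has 0 nodes { }, right has 2 {fig, lily}.
      Root fig: left subtree has 0 nodes { }, right has 1 {lily}.
  Root poppy: left subtree has 1 node {reed}, right has 0 { }.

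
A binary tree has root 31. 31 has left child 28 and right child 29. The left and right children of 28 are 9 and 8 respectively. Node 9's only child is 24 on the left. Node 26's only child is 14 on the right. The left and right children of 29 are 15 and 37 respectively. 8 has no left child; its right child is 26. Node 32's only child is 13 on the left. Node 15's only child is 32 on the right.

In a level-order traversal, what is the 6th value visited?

15

Level-order visits nodes level by level from the root, left to right within each level.
Level 0: 31
Level 1: 28, 29
Level 2: 9, 8, 15, 37
Level 3: 24, 26, 32
Level 4: 14, 13
Full level-order sequence: 31, 28, 29, 9, 8, 15, 37, 24, 26, 32, 14, 13.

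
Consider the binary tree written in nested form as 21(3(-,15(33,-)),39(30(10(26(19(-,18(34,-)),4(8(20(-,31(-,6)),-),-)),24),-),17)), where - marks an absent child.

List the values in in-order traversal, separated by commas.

In-order visits the left subtree, then the node, then the right subtree.
At 21: go left to 3.
  At 3: no left child.
  Visit 3.
  At 3: go right to 15.
    At 15: go left to 33.
      33 is a leaf — visit 33.
    Visit 15.
    At 15: no right child.
Visit 21.
At 21: go right to 39.
  At 39: go left to 30.
    At 30: go left to 10.
      At 10: go left to 26.
        At 26: go left to 19.
          At 19: no left child.
          Visit 19.
          At 19: go right to 18.
            At 18: go left to 34.
              34 is a leaf — visit 34.
            Visit 18.
            At 18: no right child.
        Visit 26.
        At 26: go right to 4.
          At 4: go left to 8.
            At 8: go left to 20.
              At 20: no left child.
              Visit 20.
              At 20: go right to 31.
                At 31: no left child.
                Visit 31.
                At 31: go right to 6.
                  6 is a leaf — visit 6.
            Visit 8.
            At 8: no right child.
          Visit 4.
          At 4: no right child.
      Visit 10.
      At 10: go right to 24.
        24 is a leaf — visit 24.
    Visit 30.
    At 30: no right child.
  Visit 39.
  At 39: go right to 17.
    17 is a leaf — visit 17.

3, 33, 15, 21, 19, 34, 18, 26, 20, 31, 6, 8, 4, 10, 24, 30, 39, 17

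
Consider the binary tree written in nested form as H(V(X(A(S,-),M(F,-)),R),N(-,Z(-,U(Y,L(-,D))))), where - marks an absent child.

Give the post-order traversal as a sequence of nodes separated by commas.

S, A, F, M, X, R, V, Y, D, L, U, Z, N, H

Post-order visits the left subtree, then the right subtree, then the node.
At H: go left to V.
  At V: go left to X.
    At X: go left to A.
      At A: go left to S.
        S is a leaf — visit S.
      At A: no right child.
      Visit A.
    At X: go right to M.
      At M: go left to F.
        F is a leaf — visit F.
      At M: no right child.
      Visit M.
    Visit X.
  At V: go right to R.
    R is a leaf — visit R.
  Visit V.
At H: go right to N.
  At N: no left child.
  At N: go right to Z.
    At Z: no left child.
    At Z: go right to U.
      At U: go left to Y.
        Y is a leaf — visit Y.
      At U: go right to L.
        At L: no left child.
        At L: go right to D.
          D is a leaf — visit D.
        Visit L.
      Visit U.
    Visit Z.
  Visit N.
Visit H.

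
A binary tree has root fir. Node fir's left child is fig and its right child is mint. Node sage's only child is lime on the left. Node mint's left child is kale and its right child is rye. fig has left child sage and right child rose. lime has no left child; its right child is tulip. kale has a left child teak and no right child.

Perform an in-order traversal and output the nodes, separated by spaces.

lime tulip sage fig rose fir teak kale mint rye

In-order visits the left subtree, then the node, then the right subtree.
At fir: go left to fig.
  At fig: go left to sage.
    At sage: go left to lime.
      At lime: no left child.
      Visit lime.
      At lime: go right to tulip.
        tulip is a leaf — visit tulip.
    Visit sage.
    At sage: no right child.
  Visit fig.
  At fig: go right to rose.
    rose is a leaf — visit rose.
Visit fir.
At fir: go right to mint.
  At mint: go left to kale.
    At kale: go left to teak.
      teak is a leaf — visit teak.
    Visit kale.
    At kale: no right child.
  Visit mint.
  At mint: go right to rye.
    rye is a leaf — visit rye.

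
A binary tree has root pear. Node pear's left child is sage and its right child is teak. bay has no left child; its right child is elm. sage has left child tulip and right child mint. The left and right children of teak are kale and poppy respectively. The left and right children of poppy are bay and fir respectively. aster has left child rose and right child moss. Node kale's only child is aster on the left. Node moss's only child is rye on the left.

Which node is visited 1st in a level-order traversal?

pear

Level-order visits nodes level by level from the root, left to right within each level.
Level 0: pear
Level 1: sage, teak
Level 2: tulip, mint, kale, poppy
Level 3: aster, bay, fir
Level 4: rose, moss, elm
Level 5: rye
Full level-order sequence: pear, sage, teak, tulip, mint, kale, poppy, aster, bay, fir, rose, moss, elm, rye.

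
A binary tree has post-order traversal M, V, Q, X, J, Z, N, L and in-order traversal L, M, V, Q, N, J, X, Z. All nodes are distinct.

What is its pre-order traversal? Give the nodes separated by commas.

The last element of post-order is the root; it splits in-order into left and right subtrees.
Root L: left subtree has 0 nodes { }, right has 7 {M, V, Q, N, J, X, Z}.
  Root N: left subtree has 3 nodes {M, V, Q}, right has 3 {J, X, Z}.
    Root Q: left subtree has 2 nodes {M, V}, right has 0 { }.
      Root V: left subtree has 1 node {M}, right has 0 { }.
    Root Z: left subtree has 2 nodes {J, X}, right has 0 { }.
      Root J: left subtree has 0 nodes { }, right has 1 {X}.

L, N, Q, V, M, Z, J, X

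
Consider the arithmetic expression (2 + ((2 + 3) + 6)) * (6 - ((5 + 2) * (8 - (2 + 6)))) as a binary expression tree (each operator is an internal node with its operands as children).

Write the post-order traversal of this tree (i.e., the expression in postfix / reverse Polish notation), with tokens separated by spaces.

Post-order on an expression tree gives postfix notation: for each operator, emit left operand, right operand, then the operator.

2 2 3 + 6 + + 6 5 2 + 8 2 6 + - * - *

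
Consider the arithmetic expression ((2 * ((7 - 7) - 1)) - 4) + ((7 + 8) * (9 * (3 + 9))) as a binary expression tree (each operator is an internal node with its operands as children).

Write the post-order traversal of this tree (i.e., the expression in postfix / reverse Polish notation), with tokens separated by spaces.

Post-order on an expression tree gives postfix notation: for each operator, emit left operand, right operand, then the operator.

2 7 7 - 1 - * 4 - 7 8 + 9 3 9 + * * +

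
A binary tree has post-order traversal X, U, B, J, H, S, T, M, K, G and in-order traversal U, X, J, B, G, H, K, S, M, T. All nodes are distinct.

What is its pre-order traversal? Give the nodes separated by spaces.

The last element of post-order is the root; it splits in-order into left and right subtrees.
Root G: left subtree has 4 nodes {U, X, J, B}, right has 5 {H, K, S, M, T}.
  Root J: left subtree has 2 nodes {U, X}, right has 1 {B}.
    Root U: left subtree has 0 nodes { }, right has 1 {X}.
  Root K: left subtree has 1 node {H}, right has 3 {S, M, T}.
    Root M: left subtree has 1 node {S}, right has 1 {T}.

G J U X B K H M S T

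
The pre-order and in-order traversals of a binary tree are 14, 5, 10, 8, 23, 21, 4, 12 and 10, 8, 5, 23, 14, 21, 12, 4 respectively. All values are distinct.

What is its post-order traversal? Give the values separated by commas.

The first element of pre-order is the root; it splits in-order into left and right subtrees.
Root 14: left subtree has 4 nodes {10, 8, 5, 23}, right has 3 {21, 12, 4}.
  Root 5: left subtree has 2 nodes {10, 8}, right has 1 {23}.
    Root 10: left subtree has 0 nodes { }, right has 1 {8}.
  Root 21: left subtree has 0 nodes { }, right has 2 {12, 4}.
    Root 4: left subtree has 1 node {12}, right has 0 { }.

8, 10, 23, 5, 12, 4, 21, 14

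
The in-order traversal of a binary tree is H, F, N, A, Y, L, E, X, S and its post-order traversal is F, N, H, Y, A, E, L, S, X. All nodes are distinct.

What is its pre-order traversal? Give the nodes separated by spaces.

The last element of post-order is the root; it splits in-order into left and right subtrees.
Root X: left subtree has 7 nodes {H, F, N, A, Y, L, E}, right has 1 {S}.
  Root L: left subtree has 5 nodes {H, F, N, A, Y}, right has 1 {E}.
    Root A: left subtree has 3 nodes {H, F, N}, right has 1 {Y}.
      Root H: left subtree has 0 nodes { }, right has 2 {F, N}.
        Root N: left subtree has 1 node {F}, right has 0 { }.

X L A H N F Y E S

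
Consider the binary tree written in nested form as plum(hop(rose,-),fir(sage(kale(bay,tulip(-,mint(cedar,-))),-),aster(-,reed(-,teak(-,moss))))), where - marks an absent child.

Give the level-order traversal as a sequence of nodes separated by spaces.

plum hop fir rose sage aster kale reed bay tulip teak mint moss cedar

Level-order visits nodes level by level from the root, left to right within each level.
Level 0: plum
Level 1: hop, fir
Level 2: rose, sage, aster
Level 3: kale, reed
Level 4: bay, tulip, teak
Level 5: mint, moss
Level 6: cedar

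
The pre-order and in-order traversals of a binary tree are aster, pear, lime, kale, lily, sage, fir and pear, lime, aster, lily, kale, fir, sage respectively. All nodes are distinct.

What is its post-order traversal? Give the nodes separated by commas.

lime, pear, lily, fir, sage, kale, aster

The first element of pre-order is the root; it splits in-order into left and right subtrees.
Root aster: left subtree has 2 nodes {pear, lime}, right has 4 {lily, kale, fir, sage}.
  Root pear: left subtree has 0 nodes { }, right has 1 {lime}.
  Root kale: left subtree has 1 node {lily}, right has 2 {fir, sage}.
    Root sage: left subtree has 1 node {fir}, right has 0 { }.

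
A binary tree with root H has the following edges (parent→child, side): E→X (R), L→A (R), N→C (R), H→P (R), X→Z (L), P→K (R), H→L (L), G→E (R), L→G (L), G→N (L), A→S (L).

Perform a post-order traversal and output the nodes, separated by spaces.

Post-order visits the left subtree, then the right subtree, then the node.
At H: go left to L.
  At L: go left to G.
    At G: go left to N.
      At N: no left child.
      At N: go right to C.
        C is a leaf — visit C.
      Visit N.
    At G: go right to E.
      At E: no left child.
      At E: go right to X.
        At X: go left to Z.
          Z is a leaf — visit Z.
        At X: no right child.
        Visit X.
      Visit E.
    Visit G.
  At L: go right to A.
    At A: go left to S.
      S is a leaf — visit S.
    At A: no right child.
    Visit A.
  Visit L.
At H: go right to P.
  At P: no left child.
  At P: go right to K.
    K is a leaf — visit K.
  Visit P.
Visit H.

C N Z X E G S A L K P H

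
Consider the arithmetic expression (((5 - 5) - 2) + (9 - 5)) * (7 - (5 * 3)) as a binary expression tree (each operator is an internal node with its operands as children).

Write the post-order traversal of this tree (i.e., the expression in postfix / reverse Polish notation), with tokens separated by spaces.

Post-order on an expression tree gives postfix notation: for each operator, emit left operand, right operand, then the operator.

5 5 - 2 - 9 5 - + 7 5 3 * - *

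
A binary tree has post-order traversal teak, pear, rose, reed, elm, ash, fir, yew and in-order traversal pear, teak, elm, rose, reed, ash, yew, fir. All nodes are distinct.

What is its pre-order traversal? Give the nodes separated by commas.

yew, ash, elm, pear, teak, reed, rose, fir

The last element of post-order is the root; it splits in-order into left and right subtrees.
Root yew: left subtree has 6 nodes {pear, teak, elm, rose, reed, ash}, right has 1 {fir}.
  Root ash: left subtree has 5 nodes {pear, teak, elm, rose, reed}, right has 0 { }.
    Root elm: left subtree has 2 nodes {pear, teak}, right has 2 {rose, reed}.
      Root pear: left subtree has 0 nodes { }, right has 1 {teak}.
      Root reed: left subtree has 1 node {rose}, right has 0 { }.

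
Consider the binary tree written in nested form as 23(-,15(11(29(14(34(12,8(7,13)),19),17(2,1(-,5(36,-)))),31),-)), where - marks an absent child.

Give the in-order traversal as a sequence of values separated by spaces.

In-order visits the left subtree, then the node, then the right subtree.
At 23: no left child.
Visit 23.
At 23: go right to 15.
  At 15: go left to 11.
    At 11: go left to 29.
      At 29: go left to 14.
        At 14: go left to 34.
          At 34: go left to 12.
            12 is a leaf — visit 12.
          Visit 34.
          At 34: go right to 8.
            At 8: go left to 7.
              7 is a leaf — visit 7.
            Visit 8.
            At 8: go right to 13.
              13 is a leaf — visit 13.
        Visit 14.
        At 14: go right to 19.
          19 is a leaf — visit 19.
      Visit 29.
      At 29: go right to 17.
        At 17: go left to 2.
          2 is a leaf — visit 2.
        Visit 17.
        At 17: go right to 1.
          At 1: no left child.
          Visit 1.
          At 1: go right to 5.
            At 5: go left to 36.
              36 is a leaf — visit 36.
            Visit 5.
            At 5: no right child.
    Visit 11.
    At 11: go right to 31.
      31 is a leaf — visit 31.
  Visit 15.
  At 15: no right child.

23 12 34 7 8 13 14 19 29 2 17 1 36 5 11 31 15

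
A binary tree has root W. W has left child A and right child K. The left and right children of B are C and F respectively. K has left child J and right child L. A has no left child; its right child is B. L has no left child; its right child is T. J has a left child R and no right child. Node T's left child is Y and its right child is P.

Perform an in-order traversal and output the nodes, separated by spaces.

A C B F W R J K L Y T P

In-order visits the left subtree, then the node, then the right subtree.
At W: go left to A.
  At A: no left child.
  Visit A.
  At A: go right to B.
    At B: go left to C.
      C is a leaf — visit C.
    Visit B.
    At B: go right to F.
      F is a leaf — visit F.
Visit W.
At W: go right to K.
  At K: go left to J.
    At J: go left to R.
      R is a leaf — visit R.
    Visit J.
    At J: no right child.
  Visit K.
  At K: go right to L.
    At L: no left child.
    Visit L.
    At L: go right to T.
      At T: go left to Y.
        Y is a leaf — visit Y.
      Visit T.
      At T: go right to P.
        P is a leaf — visit P.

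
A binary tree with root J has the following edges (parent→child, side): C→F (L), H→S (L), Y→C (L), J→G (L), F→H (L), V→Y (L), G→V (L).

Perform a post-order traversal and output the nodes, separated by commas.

S, H, F, C, Y, V, G, J

Post-order visits the left subtree, then the right subtree, then the node.
At J: go left to G.
  At G: go left to V.
    At V: go left to Y.
      At Y: go left to C.
        At C: go left to F.
          At F: go left to H.
            At H: go left to S.
              S is a leaf — visit S.
            At H: no right child.
            Visit H.
          At F: no right child.
          Visit F.
        At C: no right child.
        Visit C.
      At Y: no right child.
      Visit Y.
    At V: no right child.
    Visit V.
  At G: no right child.
  Visit G.
At J: no right child.
Visit J.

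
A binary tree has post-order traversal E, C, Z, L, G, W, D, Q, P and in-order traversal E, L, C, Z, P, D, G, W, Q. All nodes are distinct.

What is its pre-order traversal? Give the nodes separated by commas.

P, L, E, Z, C, Q, D, W, G

The last element of post-order is the root; it splits in-order into left and right subtrees.
Root P: left subtree has 4 nodes {E, L, C, Z}, right has 4 {D, G, W, Q}.
  Root L: left subtree has 1 node {E}, right has 2 {C, Z}.
    Root Z: left subtree has 1 node {C}, right has 0 { }.
  Root Q: left subtree has 3 nodes {D, G, W}, right has 0 { }.
    Root D: left subtree has 0 nodes { }, right has 2 {G, W}.
      Root W: left subtree has 1 node {G}, right has 0 { }.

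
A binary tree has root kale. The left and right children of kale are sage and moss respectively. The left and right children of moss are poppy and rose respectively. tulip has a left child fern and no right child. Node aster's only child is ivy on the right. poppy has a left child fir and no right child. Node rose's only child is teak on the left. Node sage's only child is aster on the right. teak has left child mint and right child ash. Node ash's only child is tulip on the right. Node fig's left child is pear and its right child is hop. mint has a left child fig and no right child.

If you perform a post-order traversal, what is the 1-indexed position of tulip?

Post-order visits the left subtree, then the right subtree, then the node.
At kale: go left to sage.
  At sage: no left child.
  At sage: go right to aster.
    At aster: no left child.
    At aster: go right to ivy.
      ivy is a leaf — visit ivy.
    Visit aster.
  Visit sage.
At kale: go right to moss.
  At moss: go left to poppy.
    At poppy: go left to fir.
      fir is a leaf — visit fir.
    At poppy: no right child.
    Visit poppy.
  At moss: go right to rose.
    At rose: go left to teak.
      At teak: go left to mint.
        At mint: go left to fig.
          At fig: go left to pear.
            pear is a leaf — visit pear.
          At fig: go right to hop.
            hop is a leaf — visit hop.
          Visit fig.
        At mint: no right child.
        Visit mint.
      At teak: go right to ash.
        At ash: no left child.
        At ash: go right to tulip.
          At tulip: go left to fern.
            fern is a leaf — visit fern.
          At tulip: no right child.
          Visit tulip.
        Visit ash.
      Visit teak.
    At rose: no right child.
    Visit rose.
  Visit moss.
Visit kale.
Full post-order sequence: ivy, aster, sage, fir, poppy, pear, hop, fig, mint, fern, tulip, ash, teak, rose, moss, kale.

11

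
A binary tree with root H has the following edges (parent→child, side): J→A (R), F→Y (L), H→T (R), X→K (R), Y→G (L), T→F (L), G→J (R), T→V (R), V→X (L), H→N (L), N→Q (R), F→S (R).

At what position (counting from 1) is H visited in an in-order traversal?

3

In-order visits the left subtree, then the node, then the right subtree.
At H: go left to N.
  At N: no left child.
  Visit N.
  At N: go right to Q.
    Q is a leaf — visit Q.
Visit H.
At H: go right to T.
  At T: go left to F.
    At F: go left to Y.
      At Y: go left to G.
        At G: no left child.
        Visit G.
        At G: go right to J.
          At J: no left child.
          Visit J.
          At J: go right to A.
            A is a leaf — visit A.
      Visit Y.
      At Y: no right child.
    Visit F.
    At F: go right to S.
      S is a leaf — visit S.
  Visit T.
  At T: go right to V.
    At V: go left to X.
      At X: no left child.
      Visit X.
      At X: go right to K.
        K is a leaf — visit K.
    Visit V.
    At V: no right child.
Full in-order sequence: N, Q, H, G, J, A, Y, F, S, T, X, K, V.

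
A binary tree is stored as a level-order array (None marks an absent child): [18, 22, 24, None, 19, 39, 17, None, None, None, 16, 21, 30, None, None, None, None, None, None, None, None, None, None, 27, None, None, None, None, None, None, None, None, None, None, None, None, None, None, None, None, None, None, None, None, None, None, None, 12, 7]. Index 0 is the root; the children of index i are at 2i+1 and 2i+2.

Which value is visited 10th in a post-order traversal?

17

Post-order visits the left subtree, then the right subtree, then the node.
At 18: go left to 22.
  At 22: no left child.
  At 22: go right to 19.
    At 19: no left child.
    At 19: go right to 16.
      16 is a leaf — visit 16.
    Visit 19.
  Visit 22.
At 18: go right to 24.
  At 24: go left to 39.
    At 39: go left to 21.
      At 21: go left to 27.
        At 27: go left to 12.
          12 is a leaf — visit 12.
        At 27: go right to 7.
          7 is a leaf — visit 7.
        Visit 27.
      At 21: no right child.
      Visit 21.
    At 39: go right to 30.
      30 is a leaf — visit 30.
    Visit 39.
  At 24: go right to 17.
    17 is a leaf — visit 17.
  Visit 24.
Visit 18.
Full post-order sequence: 16, 19, 22, 12, 7, 27, 21, 30, 39, 17, 24, 18.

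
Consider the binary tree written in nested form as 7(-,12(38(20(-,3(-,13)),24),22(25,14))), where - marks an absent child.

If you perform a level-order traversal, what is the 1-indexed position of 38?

Level-order visits nodes level by level from the root, left to right within each level.
Level 0: 7
Level 1: 12
Level 2: 38, 22
Level 3: 20, 24, 25, 14
Level 4: 3
Level 5: 13
Full level-order sequence: 7, 12, 38, 22, 20, 24, 25, 14, 3, 13.

3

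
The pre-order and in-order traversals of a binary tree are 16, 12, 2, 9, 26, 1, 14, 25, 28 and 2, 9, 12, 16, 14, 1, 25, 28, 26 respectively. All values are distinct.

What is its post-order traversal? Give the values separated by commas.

The first element of pre-order is the root; it splits in-order into left and right subtrees.
Root 16: left subtree has 3 nodes {2, 9, 12}, right has 5 {14, 1, 25, 28, 26}.
  Root 12: left subtree has 2 nodes {2, 9}, right has 0 { }.
    Root 2: left subtree has 0 nodes { }, right has 1 {9}.
  Root 26: left subtree has 4 nodes {14, 1, 25, 28}, right has 0 { }.
    Root 1: left subtree has 1 node {14}, right has 2 {25, 28}.
      Root 25: left subtree has 0 nodes { }, right has 1 {28}.

9, 2, 12, 14, 28, 25, 1, 26, 16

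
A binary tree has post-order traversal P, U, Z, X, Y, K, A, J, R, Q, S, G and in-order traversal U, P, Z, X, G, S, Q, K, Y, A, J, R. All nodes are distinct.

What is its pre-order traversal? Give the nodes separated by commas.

The last element of post-order is the root; it splits in-order into left and right subtrees.
Root G: left subtree has 4 nodes {U, P, Z, X}, right has 7 {S, Q, K, Y, A, J, R}.
  Root X: left subtree has 3 nodes {U, P, Z}, right has 0 { }.
    Root Z: left subtree has 2 nodes {U, P}, right has 0 { }.
      Root U: left subtree has 0 nodes { }, right has 1 {P}.
  Root S: left subtree has 0 nodes { }, right has 6 {Q, K, Y, A, J, R}.
    Root Q: left subtree has 0 nodes { }, right has 5 {K, Y, A, J, R}.
      Root R: left subtree has 4 nodes {K, Y, A, J}, right has 0 { }.
        Root J: left subtree has 3 nodes {K, Y, A}, right has 0 { }.
          Root A: left subtree has 2 nodes {K, Y}, right has 0 { }.
            Root K: left subtree has 0 nodes { }, right has 1 {Y}.

G, X, Z, U, P, S, Q, R, J, A, K, Y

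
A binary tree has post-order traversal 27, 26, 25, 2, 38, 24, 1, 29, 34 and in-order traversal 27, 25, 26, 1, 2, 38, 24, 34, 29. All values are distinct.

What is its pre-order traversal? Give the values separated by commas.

34, 1, 25, 27, 26, 24, 38, 2, 29

The last element of post-order is the root; it splits in-order into left and right subtrees.
Root 34: left subtree has 7 nodes {27, 25, 26, 1, 2, 38, 24}, right has 1 {29}.
  Root 1: left subtree has 3 nodes {27, 25, 26}, right has 3 {2, 38, 24}.
    Root 25: left subtree has 1 node {27}, right has 1 {26}.
    Root 24: left subtree has 2 nodes {2, 38}, right has 0 { }.
      Root 38: left subtree has 1 node {2}, right has 0 { }.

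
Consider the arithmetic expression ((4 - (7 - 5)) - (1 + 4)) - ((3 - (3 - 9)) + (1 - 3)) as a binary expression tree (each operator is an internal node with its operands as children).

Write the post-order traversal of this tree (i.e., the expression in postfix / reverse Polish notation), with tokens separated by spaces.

4 7 5 - - 1 4 + - 3 3 9 - - 1 3 - + -

Post-order on an expression tree gives postfix notation: for each operator, emit left operand, right operand, then the operator.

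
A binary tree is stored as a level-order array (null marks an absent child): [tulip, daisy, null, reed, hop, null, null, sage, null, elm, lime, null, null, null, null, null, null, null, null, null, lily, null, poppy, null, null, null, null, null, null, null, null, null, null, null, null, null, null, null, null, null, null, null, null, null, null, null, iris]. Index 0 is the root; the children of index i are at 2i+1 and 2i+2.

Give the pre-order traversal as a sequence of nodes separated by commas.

tulip, daisy, reed, sage, hop, elm, lily, lime, poppy, iris

Pre-order visits the node, then its left subtree, then its right subtree.
Visit tulip.
At tulip: go left to daisy.
  Visit daisy.
  At daisy: go left to reed.
    Visit reed.
    At reed: go left to sage.
      sage is a leaf — visit sage.
    At reed: no right child.
  At daisy: go right to hop.
    Visit hop.
    At hop: go left to elm.
      Visit elm.
      At elm: no left child.
      At elm: go right to lily.
        lily is a leaf — visit lily.
    At hop: go right to lime.
      Visit lime.
      At lime: no left child.
      At lime: go right to poppy.
        Visit poppy.
        At poppy: no left child.
        At poppy: go right to iris.
          iris is a leaf — visit iris.
At tulip: no right child.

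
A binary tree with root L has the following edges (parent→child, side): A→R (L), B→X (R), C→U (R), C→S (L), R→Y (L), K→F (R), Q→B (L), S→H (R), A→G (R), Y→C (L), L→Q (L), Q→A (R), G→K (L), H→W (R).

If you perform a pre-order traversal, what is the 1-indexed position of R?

6

Pre-order visits the node, then its left subtree, then its right subtree.
Visit L.
At L: go left to Q.
  Visit Q.
  At Q: go left to B.
    Visit B.
    At B: no left child.
    At B: go right to X.
      X is a leaf — visit X.
  At Q: go right to A.
    Visit A.
    At A: go left to R.
      Visit R.
      At R: go left to Y.
        Visit Y.
        At Y: go left to C.
          Visit C.
          At C: go left to S.
            Visit S.
            At S: no left child.
            At S: go right to H.
              Visit H.
              At H: no left child.
              At H: go right to W.
                W is a leaf — visit W.
          At C: go right to U.
            U is a leaf — visit U.
        At Y: no right child.
      At R: no right child.
    At A: go right to G.
      Visit G.
      At G: go left to K.
        Visit K.
        At K: no left child.
        At K: go right to F.
          F is a leaf — visit F.
      At G: no right child.
At L: no right child.
Full pre-order sequence: L, Q, B, X, A, R, Y, C, S, H, W, U, G, K, F.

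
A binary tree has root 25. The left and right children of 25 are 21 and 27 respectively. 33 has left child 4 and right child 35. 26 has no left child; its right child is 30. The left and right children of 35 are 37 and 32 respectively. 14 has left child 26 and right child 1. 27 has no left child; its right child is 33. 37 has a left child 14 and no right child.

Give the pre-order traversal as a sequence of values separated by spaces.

25 21 27 33 4 35 37 14 26 30 1 32

Pre-order visits the node, then its left subtree, then its right subtree.
Visit 25.
At 25: go left to 21.
  21 is a leaf — visit 21.
At 25: go right to 27.
  Visit 27.
  At 27: no left child.
  At 27: go right to 33.
    Visit 33.
    At 33: go left to 4.
      4 is a leaf — visit 4.
    At 33: go right to 35.
      Visit 35.
      At 35: go left to 37.
        Visit 37.
        At 37: go left to 14.
          Visit 14.
          At 14: go left to 26.
            Visit 26.
            At 26: no left child.
            At 26: go right to 30.
              30 is a leaf — visit 30.
          At 14: go right to 1.
            1 is a leaf — visit 1.
        At 37: no right child.
      At 35: go right to 32.
        32 is a leaf — visit 32.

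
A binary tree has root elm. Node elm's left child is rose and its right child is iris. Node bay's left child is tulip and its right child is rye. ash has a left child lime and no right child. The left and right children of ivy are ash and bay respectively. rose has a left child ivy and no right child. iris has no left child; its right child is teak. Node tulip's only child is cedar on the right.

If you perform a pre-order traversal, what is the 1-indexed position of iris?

10

Pre-order visits the node, then its left subtree, then its right subtree.
Visit elm.
At elm: go left to rose.
  Visit rose.
  At rose: go left to ivy.
    Visit ivy.
    At ivy: go left to ash.
      Visit ash.
      At ash: go left to lime.
        lime is a leaf — visit lime.
      At ash: no right child.
    At ivy: go right to bay.
      Visit bay.
      At bay: go left to tulip.
        Visit tulip.
        At tulip: no left child.
        At tulip: go right to cedar.
          cedar is a leaf — visit cedar.
      At bay: go right to rye.
        rye is a leaf — visit rye.
  At rose: no right child.
At elm: go right to iris.
  Visit iris.
  At iris: no left child.
  At iris: go right to teak.
    teak is a leaf — visit teak.
Full pre-order sequence: elm, rose, ivy, ash, lime, bay, tulip, cedar, rye, iris, teak.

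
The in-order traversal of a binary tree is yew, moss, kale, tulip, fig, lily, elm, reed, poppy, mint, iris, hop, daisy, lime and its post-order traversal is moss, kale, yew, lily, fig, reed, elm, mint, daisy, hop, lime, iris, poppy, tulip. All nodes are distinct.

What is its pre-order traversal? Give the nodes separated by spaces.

tulip yew kale moss poppy elm fig lily reed iris mint lime hop daisy

The last element of post-order is the root; it splits in-order into left and right subtrees.
Root tulip: left subtree has 3 nodes {yew, moss, kale}, right has 10 {fig, lily, elm, reed, poppy, mint, iris, hop, daisy, lime}.
  Root yew: left subtree has 0 nodes { }, right has 2 {moss, kale}.
    Root kale: left subtree has 1 node {moss}, right has 0 { }.
  Root poppy: left subtree has 4 nodes {fig, lily, elm, reed}, right has 5 {mint, iris, hop, daisy, lime}.
    Root elm: left subtree has 2 nodes {fig, lily}, right has 1 {reed}.
      Root fig: left subtree has 0 nodes { }, right has 1 {lily}.
    Root iris: left subtree has 1 node {mint}, right has 3 {hop, daisy, lime}.
      Root lime: left subtree has 2 nodes {hop, daisy}, right has 0 { }.
        Root hop: left subtree has 0 nodes { }, right has 1 {daisy}.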